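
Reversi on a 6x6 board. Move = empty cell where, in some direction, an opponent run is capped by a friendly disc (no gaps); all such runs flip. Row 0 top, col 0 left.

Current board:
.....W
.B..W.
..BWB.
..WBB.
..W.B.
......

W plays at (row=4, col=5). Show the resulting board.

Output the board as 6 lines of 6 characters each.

Place W at (4,5); scan 8 dirs for brackets.
Dir NW: opp run (3,4) capped by W -> flip
Dir N: first cell '.' (not opp) -> no flip
Dir NE: edge -> no flip
Dir W: opp run (4,4), next='.' -> no flip
Dir E: edge -> no flip
Dir SW: first cell '.' (not opp) -> no flip
Dir S: first cell '.' (not opp) -> no flip
Dir SE: edge -> no flip
All flips: (3,4)

Answer: .....W
.B..W.
..BWB.
..WBW.
..W.BW
......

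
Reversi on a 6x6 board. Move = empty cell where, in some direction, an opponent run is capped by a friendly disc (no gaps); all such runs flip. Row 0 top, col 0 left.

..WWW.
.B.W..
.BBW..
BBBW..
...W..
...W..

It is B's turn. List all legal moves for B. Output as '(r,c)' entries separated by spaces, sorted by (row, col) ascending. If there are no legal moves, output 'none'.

Answer: (1,4) (2,4) (3,4) (4,4) (5,4)

Derivation:
(0,1): no bracket -> illegal
(0,5): no bracket -> illegal
(1,2): no bracket -> illegal
(1,4): flips 1 -> legal
(1,5): no bracket -> illegal
(2,4): flips 1 -> legal
(3,4): flips 1 -> legal
(4,2): no bracket -> illegal
(4,4): flips 1 -> legal
(5,2): no bracket -> illegal
(5,4): flips 1 -> legal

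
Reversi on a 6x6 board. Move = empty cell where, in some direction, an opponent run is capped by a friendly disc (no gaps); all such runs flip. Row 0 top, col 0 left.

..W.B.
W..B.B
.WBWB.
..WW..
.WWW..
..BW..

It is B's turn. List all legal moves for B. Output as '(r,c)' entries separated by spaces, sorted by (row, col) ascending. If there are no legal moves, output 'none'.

Answer: (2,0) (3,0) (3,4) (4,4) (5,1) (5,4)

Derivation:
(0,0): no bracket -> illegal
(0,1): no bracket -> illegal
(0,3): no bracket -> illegal
(1,1): no bracket -> illegal
(1,2): no bracket -> illegal
(1,4): no bracket -> illegal
(2,0): flips 1 -> legal
(3,0): flips 1 -> legal
(3,1): no bracket -> illegal
(3,4): flips 1 -> legal
(4,0): no bracket -> illegal
(4,4): flips 1 -> legal
(5,0): no bracket -> illegal
(5,1): flips 2 -> legal
(5,4): flips 1 -> legal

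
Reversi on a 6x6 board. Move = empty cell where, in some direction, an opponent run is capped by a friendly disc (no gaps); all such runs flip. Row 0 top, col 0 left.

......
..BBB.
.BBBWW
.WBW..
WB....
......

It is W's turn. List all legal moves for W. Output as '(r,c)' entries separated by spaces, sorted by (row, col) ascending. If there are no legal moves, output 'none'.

Answer: (0,2) (0,3) (0,4) (1,1) (2,0) (4,2) (5,1)

Derivation:
(0,1): no bracket -> illegal
(0,2): flips 1 -> legal
(0,3): flips 3 -> legal
(0,4): flips 3 -> legal
(0,5): no bracket -> illegal
(1,0): no bracket -> illegal
(1,1): flips 2 -> legal
(1,5): no bracket -> illegal
(2,0): flips 3 -> legal
(3,0): no bracket -> illegal
(3,4): no bracket -> illegal
(4,2): flips 1 -> legal
(4,3): no bracket -> illegal
(5,0): no bracket -> illegal
(5,1): flips 1 -> legal
(5,2): no bracket -> illegal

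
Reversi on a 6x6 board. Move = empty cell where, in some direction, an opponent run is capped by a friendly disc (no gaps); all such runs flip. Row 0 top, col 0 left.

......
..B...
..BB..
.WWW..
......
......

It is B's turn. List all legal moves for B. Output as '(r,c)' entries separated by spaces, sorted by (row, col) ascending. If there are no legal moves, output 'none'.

(2,0): no bracket -> illegal
(2,1): no bracket -> illegal
(2,4): no bracket -> illegal
(3,0): no bracket -> illegal
(3,4): no bracket -> illegal
(4,0): flips 1 -> legal
(4,1): flips 1 -> legal
(4,2): flips 1 -> legal
(4,3): flips 1 -> legal
(4,4): flips 1 -> legal

Answer: (4,0) (4,1) (4,2) (4,3) (4,4)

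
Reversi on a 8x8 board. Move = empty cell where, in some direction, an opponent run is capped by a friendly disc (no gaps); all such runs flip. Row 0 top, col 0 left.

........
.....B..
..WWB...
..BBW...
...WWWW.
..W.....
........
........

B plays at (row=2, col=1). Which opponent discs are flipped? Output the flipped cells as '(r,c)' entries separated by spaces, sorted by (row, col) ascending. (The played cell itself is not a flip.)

Dir NW: first cell '.' (not opp) -> no flip
Dir N: first cell '.' (not opp) -> no flip
Dir NE: first cell '.' (not opp) -> no flip
Dir W: first cell '.' (not opp) -> no flip
Dir E: opp run (2,2) (2,3) capped by B -> flip
Dir SW: first cell '.' (not opp) -> no flip
Dir S: first cell '.' (not opp) -> no flip
Dir SE: first cell 'B' (not opp) -> no flip

Answer: (2,2) (2,3)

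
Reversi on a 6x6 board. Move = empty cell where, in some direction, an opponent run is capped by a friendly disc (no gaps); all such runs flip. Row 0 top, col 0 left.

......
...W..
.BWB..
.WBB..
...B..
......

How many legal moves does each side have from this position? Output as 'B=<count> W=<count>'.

Answer: B=5 W=7

Derivation:
-- B to move --
(0,2): no bracket -> illegal
(0,3): flips 1 -> legal
(0,4): no bracket -> illegal
(1,1): flips 1 -> legal
(1,2): flips 1 -> legal
(1,4): no bracket -> illegal
(2,0): no bracket -> illegal
(2,4): no bracket -> illegal
(3,0): flips 1 -> legal
(4,0): no bracket -> illegal
(4,1): flips 1 -> legal
(4,2): no bracket -> illegal
B mobility = 5
-- W to move --
(1,0): no bracket -> illegal
(1,1): flips 1 -> legal
(1,2): no bracket -> illegal
(1,4): no bracket -> illegal
(2,0): flips 1 -> legal
(2,4): flips 1 -> legal
(3,0): no bracket -> illegal
(3,4): flips 2 -> legal
(4,1): no bracket -> illegal
(4,2): flips 1 -> legal
(4,4): flips 1 -> legal
(5,2): no bracket -> illegal
(5,3): flips 3 -> legal
(5,4): no bracket -> illegal
W mobility = 7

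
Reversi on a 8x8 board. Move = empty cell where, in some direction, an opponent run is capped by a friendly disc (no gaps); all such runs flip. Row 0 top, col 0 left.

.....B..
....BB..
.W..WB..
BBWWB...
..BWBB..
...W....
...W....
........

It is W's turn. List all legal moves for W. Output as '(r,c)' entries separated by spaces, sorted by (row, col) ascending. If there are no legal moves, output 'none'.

Answer: (0,4) (0,6) (1,6) (2,0) (2,6) (3,5) (4,1) (4,6) (5,1) (5,2) (5,4) (5,5)

Derivation:
(0,3): no bracket -> illegal
(0,4): flips 1 -> legal
(0,6): flips 1 -> legal
(1,3): no bracket -> illegal
(1,6): flips 2 -> legal
(2,0): flips 2 -> legal
(2,2): no bracket -> illegal
(2,3): no bracket -> illegal
(2,6): flips 1 -> legal
(3,5): flips 2 -> legal
(3,6): no bracket -> illegal
(4,0): no bracket -> illegal
(4,1): flips 2 -> legal
(4,6): flips 2 -> legal
(5,1): flips 1 -> legal
(5,2): flips 1 -> legal
(5,4): flips 2 -> legal
(5,5): flips 1 -> legal
(5,6): no bracket -> illegal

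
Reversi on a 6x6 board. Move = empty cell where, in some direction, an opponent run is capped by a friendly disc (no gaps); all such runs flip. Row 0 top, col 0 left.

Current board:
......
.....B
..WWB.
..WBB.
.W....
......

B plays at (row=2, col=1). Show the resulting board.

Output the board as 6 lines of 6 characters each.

Answer: ......
.....B
.BBBB.
..WBB.
.W....
......

Derivation:
Place B at (2,1); scan 8 dirs for brackets.
Dir NW: first cell '.' (not opp) -> no flip
Dir N: first cell '.' (not opp) -> no flip
Dir NE: first cell '.' (not opp) -> no flip
Dir W: first cell '.' (not opp) -> no flip
Dir E: opp run (2,2) (2,3) capped by B -> flip
Dir SW: first cell '.' (not opp) -> no flip
Dir S: first cell '.' (not opp) -> no flip
Dir SE: opp run (3,2), next='.' -> no flip
All flips: (2,2) (2,3)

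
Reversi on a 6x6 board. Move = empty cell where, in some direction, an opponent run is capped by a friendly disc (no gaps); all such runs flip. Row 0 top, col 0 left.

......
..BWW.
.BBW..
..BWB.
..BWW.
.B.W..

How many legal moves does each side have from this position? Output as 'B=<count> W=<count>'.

Answer: B=8 W=10

Derivation:
-- B to move --
(0,2): no bracket -> illegal
(0,3): no bracket -> illegal
(0,4): flips 1 -> legal
(0,5): flips 2 -> legal
(1,5): flips 2 -> legal
(2,4): flips 2 -> legal
(2,5): no bracket -> illegal
(3,5): no bracket -> illegal
(4,5): flips 2 -> legal
(5,2): flips 1 -> legal
(5,4): flips 2 -> legal
(5,5): flips 2 -> legal
B mobility = 8
-- W to move --
(0,1): flips 1 -> legal
(0,2): no bracket -> illegal
(0,3): no bracket -> illegal
(1,0): flips 2 -> legal
(1,1): flips 2 -> legal
(2,0): flips 2 -> legal
(2,4): flips 1 -> legal
(2,5): flips 1 -> legal
(3,0): no bracket -> illegal
(3,1): flips 3 -> legal
(3,5): flips 1 -> legal
(4,0): no bracket -> illegal
(4,1): flips 2 -> legal
(4,5): flips 1 -> legal
(5,0): no bracket -> illegal
(5,2): no bracket -> illegal
W mobility = 10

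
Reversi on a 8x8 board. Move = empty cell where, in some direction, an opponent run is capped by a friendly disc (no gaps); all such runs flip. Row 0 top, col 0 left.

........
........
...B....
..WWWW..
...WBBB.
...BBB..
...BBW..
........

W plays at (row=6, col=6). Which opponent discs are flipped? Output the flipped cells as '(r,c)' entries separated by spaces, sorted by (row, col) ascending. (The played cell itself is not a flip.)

Dir NW: opp run (5,5) (4,4) capped by W -> flip
Dir N: first cell '.' (not opp) -> no flip
Dir NE: first cell '.' (not opp) -> no flip
Dir W: first cell 'W' (not opp) -> no flip
Dir E: first cell '.' (not opp) -> no flip
Dir SW: first cell '.' (not opp) -> no flip
Dir S: first cell '.' (not opp) -> no flip
Dir SE: first cell '.' (not opp) -> no flip

Answer: (4,4) (5,5)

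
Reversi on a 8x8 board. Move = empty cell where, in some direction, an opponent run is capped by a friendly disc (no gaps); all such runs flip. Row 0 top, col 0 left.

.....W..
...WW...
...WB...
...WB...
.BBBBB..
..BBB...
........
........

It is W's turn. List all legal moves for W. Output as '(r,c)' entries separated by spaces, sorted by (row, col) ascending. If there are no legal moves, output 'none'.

(1,5): flips 1 -> legal
(2,5): flips 1 -> legal
(3,0): no bracket -> illegal
(3,1): no bracket -> illegal
(3,2): no bracket -> illegal
(3,5): flips 2 -> legal
(3,6): no bracket -> illegal
(4,0): no bracket -> illegal
(4,6): no bracket -> illegal
(5,0): no bracket -> illegal
(5,1): flips 1 -> legal
(5,5): flips 1 -> legal
(5,6): flips 2 -> legal
(6,1): no bracket -> illegal
(6,2): no bracket -> illegal
(6,3): flips 2 -> legal
(6,4): flips 4 -> legal
(6,5): no bracket -> illegal

Answer: (1,5) (2,5) (3,5) (5,1) (5,5) (5,6) (6,3) (6,4)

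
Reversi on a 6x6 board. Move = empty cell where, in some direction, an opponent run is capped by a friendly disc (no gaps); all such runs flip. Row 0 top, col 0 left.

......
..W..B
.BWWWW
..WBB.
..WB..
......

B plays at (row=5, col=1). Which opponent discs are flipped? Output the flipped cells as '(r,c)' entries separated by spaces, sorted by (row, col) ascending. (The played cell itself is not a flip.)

Dir NW: first cell '.' (not opp) -> no flip
Dir N: first cell '.' (not opp) -> no flip
Dir NE: opp run (4,2) capped by B -> flip
Dir W: first cell '.' (not opp) -> no flip
Dir E: first cell '.' (not opp) -> no flip
Dir SW: edge -> no flip
Dir S: edge -> no flip
Dir SE: edge -> no flip

Answer: (4,2)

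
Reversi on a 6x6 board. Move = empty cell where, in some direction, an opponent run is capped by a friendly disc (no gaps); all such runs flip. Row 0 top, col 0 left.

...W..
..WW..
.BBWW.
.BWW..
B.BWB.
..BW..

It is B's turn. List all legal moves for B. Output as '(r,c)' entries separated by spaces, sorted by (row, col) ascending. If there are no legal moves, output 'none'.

(0,1): no bracket -> illegal
(0,2): flips 1 -> legal
(0,4): flips 1 -> legal
(1,1): no bracket -> illegal
(1,4): no bracket -> illegal
(1,5): flips 2 -> legal
(2,5): flips 2 -> legal
(3,4): flips 3 -> legal
(3,5): no bracket -> illegal
(4,1): no bracket -> illegal
(5,4): flips 3 -> legal

Answer: (0,2) (0,4) (1,5) (2,5) (3,4) (5,4)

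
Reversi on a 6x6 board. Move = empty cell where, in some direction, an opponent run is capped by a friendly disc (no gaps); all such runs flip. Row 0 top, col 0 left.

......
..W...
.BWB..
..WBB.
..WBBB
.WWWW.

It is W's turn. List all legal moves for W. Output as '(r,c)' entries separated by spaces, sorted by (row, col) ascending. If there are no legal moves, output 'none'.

(1,0): flips 1 -> legal
(1,1): no bracket -> illegal
(1,3): flips 3 -> legal
(1,4): flips 1 -> legal
(2,0): flips 1 -> legal
(2,4): flips 4 -> legal
(2,5): flips 2 -> legal
(3,0): flips 1 -> legal
(3,1): no bracket -> illegal
(3,5): flips 3 -> legal
(5,5): flips 2 -> legal

Answer: (1,0) (1,3) (1,4) (2,0) (2,4) (2,5) (3,0) (3,5) (5,5)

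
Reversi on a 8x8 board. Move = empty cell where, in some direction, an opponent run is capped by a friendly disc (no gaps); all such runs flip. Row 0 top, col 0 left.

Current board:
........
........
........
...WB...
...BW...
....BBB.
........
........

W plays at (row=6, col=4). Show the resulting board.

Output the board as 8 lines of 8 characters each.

Place W at (6,4); scan 8 dirs for brackets.
Dir NW: first cell '.' (not opp) -> no flip
Dir N: opp run (5,4) capped by W -> flip
Dir NE: opp run (5,5), next='.' -> no flip
Dir W: first cell '.' (not opp) -> no flip
Dir E: first cell '.' (not opp) -> no flip
Dir SW: first cell '.' (not opp) -> no flip
Dir S: first cell '.' (not opp) -> no flip
Dir SE: first cell '.' (not opp) -> no flip
All flips: (5,4)

Answer: ........
........
........
...WB...
...BW...
....WBB.
....W...
........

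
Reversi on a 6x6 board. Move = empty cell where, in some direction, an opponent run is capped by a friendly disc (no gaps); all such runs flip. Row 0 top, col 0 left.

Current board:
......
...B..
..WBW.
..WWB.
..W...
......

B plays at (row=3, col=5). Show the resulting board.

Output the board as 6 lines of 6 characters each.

Place B at (3,5); scan 8 dirs for brackets.
Dir NW: opp run (2,4) capped by B -> flip
Dir N: first cell '.' (not opp) -> no flip
Dir NE: edge -> no flip
Dir W: first cell 'B' (not opp) -> no flip
Dir E: edge -> no flip
Dir SW: first cell '.' (not opp) -> no flip
Dir S: first cell '.' (not opp) -> no flip
Dir SE: edge -> no flip
All flips: (2,4)

Answer: ......
...B..
..WBB.
..WWBB
..W...
......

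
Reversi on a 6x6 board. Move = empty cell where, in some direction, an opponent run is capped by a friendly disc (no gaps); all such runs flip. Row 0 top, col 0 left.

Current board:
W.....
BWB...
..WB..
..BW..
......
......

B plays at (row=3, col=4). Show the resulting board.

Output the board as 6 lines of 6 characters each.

Answer: W.....
BWB...
..WB..
..BBB.
......
......

Derivation:
Place B at (3,4); scan 8 dirs for brackets.
Dir NW: first cell 'B' (not opp) -> no flip
Dir N: first cell '.' (not opp) -> no flip
Dir NE: first cell '.' (not opp) -> no flip
Dir W: opp run (3,3) capped by B -> flip
Dir E: first cell '.' (not opp) -> no flip
Dir SW: first cell '.' (not opp) -> no flip
Dir S: first cell '.' (not opp) -> no flip
Dir SE: first cell '.' (not opp) -> no flip
All flips: (3,3)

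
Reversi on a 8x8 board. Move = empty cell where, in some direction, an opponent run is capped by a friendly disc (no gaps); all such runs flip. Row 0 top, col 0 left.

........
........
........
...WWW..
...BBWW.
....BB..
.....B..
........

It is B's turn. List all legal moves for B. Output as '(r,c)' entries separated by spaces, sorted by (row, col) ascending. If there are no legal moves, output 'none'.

Answer: (2,2) (2,3) (2,4) (2,5) (2,6) (3,6) (3,7) (4,7)

Derivation:
(2,2): flips 1 -> legal
(2,3): flips 1 -> legal
(2,4): flips 1 -> legal
(2,5): flips 3 -> legal
(2,6): flips 1 -> legal
(3,2): no bracket -> illegal
(3,6): flips 1 -> legal
(3,7): flips 1 -> legal
(4,2): no bracket -> illegal
(4,7): flips 2 -> legal
(5,6): no bracket -> illegal
(5,7): no bracket -> illegal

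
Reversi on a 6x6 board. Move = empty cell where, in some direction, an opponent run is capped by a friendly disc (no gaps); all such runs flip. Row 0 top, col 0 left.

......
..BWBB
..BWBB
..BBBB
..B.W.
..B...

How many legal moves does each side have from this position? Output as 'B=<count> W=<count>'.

-- B to move --
(0,2): flips 1 -> legal
(0,3): flips 2 -> legal
(0,4): flips 1 -> legal
(4,3): no bracket -> illegal
(4,5): no bracket -> illegal
(5,3): flips 1 -> legal
(5,4): flips 1 -> legal
(5,5): flips 1 -> legal
B mobility = 6
-- W to move --
(0,1): flips 1 -> legal
(0,2): no bracket -> illegal
(0,3): no bracket -> illegal
(0,4): flips 3 -> legal
(0,5): flips 1 -> legal
(1,1): flips 3 -> legal
(2,1): flips 1 -> legal
(3,1): flips 1 -> legal
(4,1): flips 1 -> legal
(4,3): flips 1 -> legal
(4,5): flips 1 -> legal
(5,1): no bracket -> illegal
(5,3): no bracket -> illegal
W mobility = 9

Answer: B=6 W=9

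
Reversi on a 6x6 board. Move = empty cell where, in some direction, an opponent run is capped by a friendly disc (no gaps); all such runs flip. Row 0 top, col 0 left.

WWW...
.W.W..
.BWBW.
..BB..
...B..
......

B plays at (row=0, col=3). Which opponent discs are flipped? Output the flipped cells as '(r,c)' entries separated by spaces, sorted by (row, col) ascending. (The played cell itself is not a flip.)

Dir NW: edge -> no flip
Dir N: edge -> no flip
Dir NE: edge -> no flip
Dir W: opp run (0,2) (0,1) (0,0), next=edge -> no flip
Dir E: first cell '.' (not opp) -> no flip
Dir SW: first cell '.' (not opp) -> no flip
Dir S: opp run (1,3) capped by B -> flip
Dir SE: first cell '.' (not opp) -> no flip

Answer: (1,3)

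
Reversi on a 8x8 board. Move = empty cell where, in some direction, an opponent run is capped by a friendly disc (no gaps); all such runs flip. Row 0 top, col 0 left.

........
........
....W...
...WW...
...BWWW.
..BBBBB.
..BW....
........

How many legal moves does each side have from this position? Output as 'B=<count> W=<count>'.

Answer: B=12 W=8

Derivation:
-- B to move --
(1,3): no bracket -> illegal
(1,4): flips 3 -> legal
(1,5): no bracket -> illegal
(2,2): flips 2 -> legal
(2,3): flips 3 -> legal
(2,5): flips 1 -> legal
(3,2): no bracket -> illegal
(3,5): flips 2 -> legal
(3,6): flips 2 -> legal
(3,7): flips 1 -> legal
(4,2): no bracket -> illegal
(4,7): flips 3 -> legal
(5,7): no bracket -> illegal
(6,4): flips 1 -> legal
(7,2): flips 1 -> legal
(7,3): flips 1 -> legal
(7,4): flips 1 -> legal
B mobility = 12
-- W to move --
(3,2): no bracket -> illegal
(4,1): flips 1 -> legal
(4,2): flips 1 -> legal
(4,7): no bracket -> illegal
(5,1): no bracket -> illegal
(5,7): no bracket -> illegal
(6,1): flips 3 -> legal
(6,4): flips 2 -> legal
(6,5): flips 1 -> legal
(6,6): flips 2 -> legal
(6,7): flips 1 -> legal
(7,1): flips 2 -> legal
(7,2): no bracket -> illegal
(7,3): no bracket -> illegal
W mobility = 8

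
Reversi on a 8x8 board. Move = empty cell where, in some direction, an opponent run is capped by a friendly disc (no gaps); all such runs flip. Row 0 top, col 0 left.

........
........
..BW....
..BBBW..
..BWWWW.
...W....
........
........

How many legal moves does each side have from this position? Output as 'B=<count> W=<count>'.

Answer: B=12 W=6

Derivation:
-- B to move --
(1,2): flips 1 -> legal
(1,3): flips 1 -> legal
(1,4): flips 1 -> legal
(2,4): flips 1 -> legal
(2,5): no bracket -> illegal
(2,6): no bracket -> illegal
(3,6): flips 1 -> legal
(3,7): no bracket -> illegal
(4,7): flips 4 -> legal
(5,2): flips 1 -> legal
(5,4): flips 2 -> legal
(5,5): flips 1 -> legal
(5,6): flips 1 -> legal
(5,7): no bracket -> illegal
(6,2): no bracket -> illegal
(6,3): flips 2 -> legal
(6,4): flips 1 -> legal
B mobility = 12
-- W to move --
(1,1): flips 2 -> legal
(1,2): no bracket -> illegal
(1,3): no bracket -> illegal
(2,1): flips 2 -> legal
(2,4): flips 1 -> legal
(2,5): flips 1 -> legal
(3,1): flips 4 -> legal
(4,1): flips 2 -> legal
(5,1): no bracket -> illegal
(5,2): no bracket -> illegal
W mobility = 6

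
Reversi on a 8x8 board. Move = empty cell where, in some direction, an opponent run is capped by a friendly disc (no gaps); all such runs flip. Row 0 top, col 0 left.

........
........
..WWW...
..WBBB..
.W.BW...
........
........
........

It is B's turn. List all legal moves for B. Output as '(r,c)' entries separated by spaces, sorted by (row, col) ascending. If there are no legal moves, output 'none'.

(1,1): flips 1 -> legal
(1,2): flips 1 -> legal
(1,3): flips 2 -> legal
(1,4): flips 1 -> legal
(1,5): flips 1 -> legal
(2,1): flips 1 -> legal
(2,5): no bracket -> illegal
(3,0): no bracket -> illegal
(3,1): flips 1 -> legal
(4,0): no bracket -> illegal
(4,2): no bracket -> illegal
(4,5): flips 1 -> legal
(5,0): no bracket -> illegal
(5,1): no bracket -> illegal
(5,2): no bracket -> illegal
(5,3): flips 1 -> legal
(5,4): flips 1 -> legal
(5,5): flips 1 -> legal

Answer: (1,1) (1,2) (1,3) (1,4) (1,5) (2,1) (3,1) (4,5) (5,3) (5,4) (5,5)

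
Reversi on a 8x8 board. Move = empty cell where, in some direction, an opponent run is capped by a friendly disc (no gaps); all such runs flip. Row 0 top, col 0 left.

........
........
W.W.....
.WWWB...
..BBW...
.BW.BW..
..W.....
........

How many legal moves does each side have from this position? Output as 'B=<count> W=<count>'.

Answer: B=11 W=10

Derivation:
-- B to move --
(1,0): no bracket -> illegal
(1,1): no bracket -> illegal
(1,2): flips 2 -> legal
(1,3): no bracket -> illegal
(2,1): flips 1 -> legal
(2,3): flips 1 -> legal
(2,4): flips 1 -> legal
(3,0): flips 3 -> legal
(3,5): no bracket -> illegal
(4,0): no bracket -> illegal
(4,1): no bracket -> illegal
(4,5): flips 1 -> legal
(4,6): no bracket -> illegal
(5,3): flips 1 -> legal
(5,6): flips 1 -> legal
(6,1): flips 1 -> legal
(6,3): no bracket -> illegal
(6,4): no bracket -> illegal
(6,5): no bracket -> illegal
(6,6): no bracket -> illegal
(7,1): no bracket -> illegal
(7,2): flips 2 -> legal
(7,3): flips 1 -> legal
B mobility = 11
-- W to move --
(2,3): no bracket -> illegal
(2,4): flips 1 -> legal
(2,5): flips 2 -> legal
(3,5): flips 1 -> legal
(4,0): flips 1 -> legal
(4,1): flips 2 -> legal
(4,5): no bracket -> illegal
(5,0): flips 1 -> legal
(5,3): flips 3 -> legal
(6,0): flips 2 -> legal
(6,1): no bracket -> illegal
(6,3): no bracket -> illegal
(6,4): flips 1 -> legal
(6,5): flips 2 -> legal
W mobility = 10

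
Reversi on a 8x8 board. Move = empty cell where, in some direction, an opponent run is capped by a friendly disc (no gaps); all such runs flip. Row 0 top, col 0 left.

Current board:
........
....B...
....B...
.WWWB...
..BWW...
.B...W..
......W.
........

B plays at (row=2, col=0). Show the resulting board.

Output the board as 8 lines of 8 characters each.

Answer: ........
....B...
B...B...
.BWWB...
..BWW...
.B...W..
......W.
........

Derivation:
Place B at (2,0); scan 8 dirs for brackets.
Dir NW: edge -> no flip
Dir N: first cell '.' (not opp) -> no flip
Dir NE: first cell '.' (not opp) -> no flip
Dir W: edge -> no flip
Dir E: first cell '.' (not opp) -> no flip
Dir SW: edge -> no flip
Dir S: first cell '.' (not opp) -> no flip
Dir SE: opp run (3,1) capped by B -> flip
All flips: (3,1)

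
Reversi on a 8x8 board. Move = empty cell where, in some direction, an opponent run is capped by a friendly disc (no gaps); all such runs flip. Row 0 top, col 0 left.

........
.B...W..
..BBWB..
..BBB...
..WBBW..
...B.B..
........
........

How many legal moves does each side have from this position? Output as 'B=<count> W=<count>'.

Answer: B=10 W=7

Derivation:
-- B to move --
(0,4): no bracket -> illegal
(0,5): flips 1 -> legal
(0,6): flips 2 -> legal
(1,3): no bracket -> illegal
(1,4): flips 1 -> legal
(1,6): no bracket -> illegal
(2,6): no bracket -> illegal
(3,1): flips 1 -> legal
(3,5): flips 1 -> legal
(3,6): no bracket -> illegal
(4,1): flips 1 -> legal
(4,6): flips 1 -> legal
(5,1): flips 1 -> legal
(5,2): flips 1 -> legal
(5,4): no bracket -> illegal
(5,6): flips 1 -> legal
B mobility = 10
-- W to move --
(0,0): no bracket -> illegal
(0,1): no bracket -> illegal
(0,2): no bracket -> illegal
(1,0): no bracket -> illegal
(1,2): flips 4 -> legal
(1,3): no bracket -> illegal
(1,4): no bracket -> illegal
(1,6): no bracket -> illegal
(2,0): no bracket -> illegal
(2,1): flips 2 -> legal
(2,6): flips 1 -> legal
(3,1): no bracket -> illegal
(3,5): flips 1 -> legal
(3,6): no bracket -> illegal
(4,1): no bracket -> illegal
(4,6): no bracket -> illegal
(5,2): no bracket -> illegal
(5,4): flips 2 -> legal
(5,6): no bracket -> illegal
(6,2): no bracket -> illegal
(6,3): no bracket -> illegal
(6,4): flips 1 -> legal
(6,5): flips 1 -> legal
(6,6): no bracket -> illegal
W mobility = 7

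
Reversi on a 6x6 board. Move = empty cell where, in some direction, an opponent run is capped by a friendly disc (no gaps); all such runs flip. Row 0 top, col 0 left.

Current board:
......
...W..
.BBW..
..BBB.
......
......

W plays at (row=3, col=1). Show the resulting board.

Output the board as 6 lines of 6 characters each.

Answer: ......
...W..
.BWW..
.WBBB.
......
......

Derivation:
Place W at (3,1); scan 8 dirs for brackets.
Dir NW: first cell '.' (not opp) -> no flip
Dir N: opp run (2,1), next='.' -> no flip
Dir NE: opp run (2,2) capped by W -> flip
Dir W: first cell '.' (not opp) -> no flip
Dir E: opp run (3,2) (3,3) (3,4), next='.' -> no flip
Dir SW: first cell '.' (not opp) -> no flip
Dir S: first cell '.' (not opp) -> no flip
Dir SE: first cell '.' (not opp) -> no flip
All flips: (2,2)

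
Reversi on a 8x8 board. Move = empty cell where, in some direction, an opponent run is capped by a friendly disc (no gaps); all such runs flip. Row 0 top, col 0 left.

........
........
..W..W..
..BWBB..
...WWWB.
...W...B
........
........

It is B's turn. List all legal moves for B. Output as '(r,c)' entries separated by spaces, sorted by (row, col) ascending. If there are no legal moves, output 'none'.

Answer: (1,2) (1,5) (1,6) (4,2) (5,2) (5,4) (5,5) (5,6) (6,2)

Derivation:
(1,1): no bracket -> illegal
(1,2): flips 1 -> legal
(1,3): no bracket -> illegal
(1,4): no bracket -> illegal
(1,5): flips 1 -> legal
(1,6): flips 1 -> legal
(2,1): no bracket -> illegal
(2,3): no bracket -> illegal
(2,4): no bracket -> illegal
(2,6): no bracket -> illegal
(3,1): no bracket -> illegal
(3,6): no bracket -> illegal
(4,2): flips 3 -> legal
(5,2): flips 1 -> legal
(5,4): flips 2 -> legal
(5,5): flips 1 -> legal
(5,6): flips 1 -> legal
(6,2): flips 2 -> legal
(6,3): no bracket -> illegal
(6,4): no bracket -> illegal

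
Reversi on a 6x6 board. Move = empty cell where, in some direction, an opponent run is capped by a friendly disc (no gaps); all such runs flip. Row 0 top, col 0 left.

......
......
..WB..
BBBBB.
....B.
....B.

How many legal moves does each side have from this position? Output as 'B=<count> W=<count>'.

-- B to move --
(1,1): flips 1 -> legal
(1,2): flips 1 -> legal
(1,3): flips 1 -> legal
(2,1): flips 1 -> legal
B mobility = 4
-- W to move --
(1,2): no bracket -> illegal
(1,3): no bracket -> illegal
(1,4): no bracket -> illegal
(2,0): no bracket -> illegal
(2,1): no bracket -> illegal
(2,4): flips 1 -> legal
(2,5): no bracket -> illegal
(3,5): no bracket -> illegal
(4,0): flips 1 -> legal
(4,1): no bracket -> illegal
(4,2): flips 1 -> legal
(4,3): no bracket -> illegal
(4,5): no bracket -> illegal
(5,3): no bracket -> illegal
(5,5): flips 2 -> legal
W mobility = 4

Answer: B=4 W=4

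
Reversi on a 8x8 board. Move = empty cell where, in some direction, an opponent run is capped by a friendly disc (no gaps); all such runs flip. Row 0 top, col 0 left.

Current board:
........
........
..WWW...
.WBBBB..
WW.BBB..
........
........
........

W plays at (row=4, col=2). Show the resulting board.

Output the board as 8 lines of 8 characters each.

Answer: ........
........
..WWW...
.WWWBB..
WWWBBB..
........
........
........

Derivation:
Place W at (4,2); scan 8 dirs for brackets.
Dir NW: first cell 'W' (not opp) -> no flip
Dir N: opp run (3,2) capped by W -> flip
Dir NE: opp run (3,3) capped by W -> flip
Dir W: first cell 'W' (not opp) -> no flip
Dir E: opp run (4,3) (4,4) (4,5), next='.' -> no flip
Dir SW: first cell '.' (not opp) -> no flip
Dir S: first cell '.' (not opp) -> no flip
Dir SE: first cell '.' (not opp) -> no flip
All flips: (3,2) (3,3)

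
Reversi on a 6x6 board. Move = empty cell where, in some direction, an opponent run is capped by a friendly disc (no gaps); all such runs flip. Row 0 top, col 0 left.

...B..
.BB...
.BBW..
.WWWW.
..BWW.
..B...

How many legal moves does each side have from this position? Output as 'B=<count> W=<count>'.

-- B to move --
(1,3): no bracket -> illegal
(1,4): no bracket -> illegal
(2,0): flips 1 -> legal
(2,4): flips 2 -> legal
(2,5): flips 2 -> legal
(3,0): no bracket -> illegal
(3,5): no bracket -> illegal
(4,0): flips 1 -> legal
(4,1): flips 1 -> legal
(4,5): flips 4 -> legal
(5,3): no bracket -> illegal
(5,4): flips 2 -> legal
(5,5): flips 2 -> legal
B mobility = 8
-- W to move --
(0,0): flips 2 -> legal
(0,1): flips 3 -> legal
(0,2): flips 2 -> legal
(0,4): no bracket -> illegal
(1,0): flips 1 -> legal
(1,3): flips 1 -> legal
(1,4): no bracket -> illegal
(2,0): flips 2 -> legal
(3,0): no bracket -> illegal
(4,1): flips 1 -> legal
(5,1): flips 1 -> legal
(5,3): flips 1 -> legal
W mobility = 9

Answer: B=8 W=9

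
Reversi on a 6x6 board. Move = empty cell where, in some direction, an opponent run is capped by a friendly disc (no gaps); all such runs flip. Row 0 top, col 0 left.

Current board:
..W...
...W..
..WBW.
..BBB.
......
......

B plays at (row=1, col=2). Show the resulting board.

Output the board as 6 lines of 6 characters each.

Place B at (1,2); scan 8 dirs for brackets.
Dir NW: first cell '.' (not opp) -> no flip
Dir N: opp run (0,2), next=edge -> no flip
Dir NE: first cell '.' (not opp) -> no flip
Dir W: first cell '.' (not opp) -> no flip
Dir E: opp run (1,3), next='.' -> no flip
Dir SW: first cell '.' (not opp) -> no flip
Dir S: opp run (2,2) capped by B -> flip
Dir SE: first cell 'B' (not opp) -> no flip
All flips: (2,2)

Answer: ..W...
..BW..
..BBW.
..BBB.
......
......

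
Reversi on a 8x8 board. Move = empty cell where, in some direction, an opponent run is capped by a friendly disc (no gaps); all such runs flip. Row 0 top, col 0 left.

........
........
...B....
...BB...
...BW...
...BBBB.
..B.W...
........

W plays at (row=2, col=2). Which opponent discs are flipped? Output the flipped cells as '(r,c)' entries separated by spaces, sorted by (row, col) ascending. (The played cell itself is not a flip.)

Answer: (3,3)

Derivation:
Dir NW: first cell '.' (not opp) -> no flip
Dir N: first cell '.' (not opp) -> no flip
Dir NE: first cell '.' (not opp) -> no flip
Dir W: first cell '.' (not opp) -> no flip
Dir E: opp run (2,3), next='.' -> no flip
Dir SW: first cell '.' (not opp) -> no flip
Dir S: first cell '.' (not opp) -> no flip
Dir SE: opp run (3,3) capped by W -> flip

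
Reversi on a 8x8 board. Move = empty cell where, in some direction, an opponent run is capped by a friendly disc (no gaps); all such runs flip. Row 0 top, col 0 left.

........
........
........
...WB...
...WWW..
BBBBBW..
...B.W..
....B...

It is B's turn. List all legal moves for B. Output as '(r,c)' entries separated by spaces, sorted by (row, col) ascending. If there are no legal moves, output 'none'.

Answer: (2,3) (3,2) (3,5) (3,6) (5,6) (7,6)

Derivation:
(2,2): no bracket -> illegal
(2,3): flips 2 -> legal
(2,4): no bracket -> illegal
(3,2): flips 2 -> legal
(3,5): flips 1 -> legal
(3,6): flips 1 -> legal
(4,2): no bracket -> illegal
(4,6): no bracket -> illegal
(5,6): flips 3 -> legal
(6,4): no bracket -> illegal
(6,6): no bracket -> illegal
(7,5): no bracket -> illegal
(7,6): flips 1 -> legal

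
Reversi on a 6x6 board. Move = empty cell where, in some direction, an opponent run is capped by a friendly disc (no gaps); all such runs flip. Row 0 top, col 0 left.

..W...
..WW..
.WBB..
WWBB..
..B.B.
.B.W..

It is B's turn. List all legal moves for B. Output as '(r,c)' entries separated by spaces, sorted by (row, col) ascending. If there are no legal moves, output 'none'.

(0,1): flips 1 -> legal
(0,3): flips 1 -> legal
(0,4): flips 1 -> legal
(1,0): flips 1 -> legal
(1,1): no bracket -> illegal
(1,4): no bracket -> illegal
(2,0): flips 2 -> legal
(2,4): no bracket -> illegal
(4,0): flips 1 -> legal
(4,1): no bracket -> illegal
(4,3): no bracket -> illegal
(5,2): no bracket -> illegal
(5,4): no bracket -> illegal

Answer: (0,1) (0,3) (0,4) (1,0) (2,0) (4,0)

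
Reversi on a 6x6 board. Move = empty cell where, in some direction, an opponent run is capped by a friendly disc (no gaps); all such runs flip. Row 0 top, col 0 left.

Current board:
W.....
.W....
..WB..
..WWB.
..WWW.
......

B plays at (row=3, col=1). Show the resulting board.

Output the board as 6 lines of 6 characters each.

Answer: W.....
.W....
..WB..
.BBBB.
..WWW.
......

Derivation:
Place B at (3,1); scan 8 dirs for brackets.
Dir NW: first cell '.' (not opp) -> no flip
Dir N: first cell '.' (not opp) -> no flip
Dir NE: opp run (2,2), next='.' -> no flip
Dir W: first cell '.' (not opp) -> no flip
Dir E: opp run (3,2) (3,3) capped by B -> flip
Dir SW: first cell '.' (not opp) -> no flip
Dir S: first cell '.' (not opp) -> no flip
Dir SE: opp run (4,2), next='.' -> no flip
All flips: (3,2) (3,3)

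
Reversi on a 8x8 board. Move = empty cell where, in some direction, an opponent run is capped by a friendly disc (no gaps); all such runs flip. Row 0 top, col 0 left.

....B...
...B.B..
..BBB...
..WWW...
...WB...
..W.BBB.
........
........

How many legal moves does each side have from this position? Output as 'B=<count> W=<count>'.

Answer: B=5 W=9

Derivation:
-- B to move --
(2,1): flips 2 -> legal
(2,5): no bracket -> illegal
(3,1): no bracket -> illegal
(3,5): no bracket -> illegal
(4,1): flips 1 -> legal
(4,2): flips 3 -> legal
(4,5): flips 1 -> legal
(5,1): no bracket -> illegal
(5,3): flips 2 -> legal
(6,1): no bracket -> illegal
(6,2): no bracket -> illegal
(6,3): no bracket -> illegal
B mobility = 5
-- W to move --
(0,2): no bracket -> illegal
(0,3): flips 2 -> legal
(0,5): no bracket -> illegal
(0,6): flips 2 -> legal
(1,1): flips 1 -> legal
(1,2): flips 2 -> legal
(1,4): flips 2 -> legal
(1,6): no bracket -> illegal
(2,1): no bracket -> illegal
(2,5): no bracket -> illegal
(2,6): no bracket -> illegal
(3,1): no bracket -> illegal
(3,5): no bracket -> illegal
(4,5): flips 1 -> legal
(4,6): no bracket -> illegal
(4,7): no bracket -> illegal
(5,3): no bracket -> illegal
(5,7): no bracket -> illegal
(6,3): no bracket -> illegal
(6,4): flips 2 -> legal
(6,5): flips 1 -> legal
(6,6): flips 2 -> legal
(6,7): no bracket -> illegal
W mobility = 9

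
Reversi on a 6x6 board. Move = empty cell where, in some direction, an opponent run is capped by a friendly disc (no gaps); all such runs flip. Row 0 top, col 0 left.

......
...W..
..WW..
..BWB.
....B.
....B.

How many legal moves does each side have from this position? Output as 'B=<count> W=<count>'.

-- B to move --
(0,2): no bracket -> illegal
(0,3): no bracket -> illegal
(0,4): no bracket -> illegal
(1,1): flips 2 -> legal
(1,2): flips 2 -> legal
(1,4): flips 1 -> legal
(2,1): no bracket -> illegal
(2,4): no bracket -> illegal
(3,1): no bracket -> illegal
(4,2): no bracket -> illegal
(4,3): no bracket -> illegal
B mobility = 3
-- W to move --
(2,1): no bracket -> illegal
(2,4): no bracket -> illegal
(2,5): no bracket -> illegal
(3,1): flips 1 -> legal
(3,5): flips 1 -> legal
(4,1): flips 1 -> legal
(4,2): flips 1 -> legal
(4,3): no bracket -> illegal
(4,5): flips 1 -> legal
(5,3): no bracket -> illegal
(5,5): flips 1 -> legal
W mobility = 6

Answer: B=3 W=6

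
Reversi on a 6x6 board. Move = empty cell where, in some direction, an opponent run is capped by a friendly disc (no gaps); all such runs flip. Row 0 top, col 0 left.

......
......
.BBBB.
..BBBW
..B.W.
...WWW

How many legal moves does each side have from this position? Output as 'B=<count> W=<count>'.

Answer: B=0 W=4

Derivation:
-- B to move --
(2,5): no bracket -> illegal
(4,3): no bracket -> illegal
(4,5): no bracket -> illegal
(5,2): no bracket -> illegal
B mobility = 0
-- W to move --
(1,0): no bracket -> illegal
(1,1): flips 2 -> legal
(1,2): no bracket -> illegal
(1,3): flips 1 -> legal
(1,4): flips 2 -> legal
(1,5): no bracket -> illegal
(2,0): no bracket -> illegal
(2,5): no bracket -> illegal
(3,0): no bracket -> illegal
(3,1): flips 4 -> legal
(4,1): no bracket -> illegal
(4,3): no bracket -> illegal
(4,5): no bracket -> illegal
(5,1): no bracket -> illegal
(5,2): no bracket -> illegal
W mobility = 4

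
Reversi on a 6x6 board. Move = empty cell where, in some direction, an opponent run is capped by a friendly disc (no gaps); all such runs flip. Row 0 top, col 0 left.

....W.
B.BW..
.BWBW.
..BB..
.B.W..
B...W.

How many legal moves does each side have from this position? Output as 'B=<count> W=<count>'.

Answer: B=6 W=5

Derivation:
-- B to move --
(0,2): no bracket -> illegal
(0,3): flips 1 -> legal
(0,5): no bracket -> illegal
(1,1): flips 1 -> legal
(1,4): flips 1 -> legal
(1,5): flips 1 -> legal
(2,5): flips 1 -> legal
(3,1): no bracket -> illegal
(3,4): no bracket -> illegal
(3,5): no bracket -> illegal
(4,2): no bracket -> illegal
(4,4): no bracket -> illegal
(4,5): no bracket -> illegal
(5,2): no bracket -> illegal
(5,3): flips 1 -> legal
(5,5): no bracket -> illegal
B mobility = 6
-- W to move --
(0,0): no bracket -> illegal
(0,1): no bracket -> illegal
(0,2): flips 1 -> legal
(0,3): no bracket -> illegal
(1,1): flips 1 -> legal
(1,4): no bracket -> illegal
(2,0): flips 1 -> legal
(3,0): no bracket -> illegal
(3,1): no bracket -> illegal
(3,4): no bracket -> illegal
(4,0): no bracket -> illegal
(4,2): flips 2 -> legal
(4,4): flips 1 -> legal
(5,1): no bracket -> illegal
(5,2): no bracket -> illegal
W mobility = 5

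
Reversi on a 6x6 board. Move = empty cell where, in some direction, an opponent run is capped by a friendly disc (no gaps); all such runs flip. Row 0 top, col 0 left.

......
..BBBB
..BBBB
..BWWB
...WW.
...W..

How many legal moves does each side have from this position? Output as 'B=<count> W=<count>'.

Answer: B=5 W=6

Derivation:
-- B to move --
(4,2): flips 1 -> legal
(4,5): flips 1 -> legal
(5,2): flips 2 -> legal
(5,4): flips 3 -> legal
(5,5): flips 2 -> legal
B mobility = 5
-- W to move --
(0,1): flips 2 -> legal
(0,2): no bracket -> illegal
(0,3): flips 2 -> legal
(0,4): flips 2 -> legal
(0,5): no bracket -> illegal
(1,1): flips 1 -> legal
(2,1): flips 1 -> legal
(3,1): flips 1 -> legal
(4,1): no bracket -> illegal
(4,2): no bracket -> illegal
(4,5): no bracket -> illegal
W mobility = 6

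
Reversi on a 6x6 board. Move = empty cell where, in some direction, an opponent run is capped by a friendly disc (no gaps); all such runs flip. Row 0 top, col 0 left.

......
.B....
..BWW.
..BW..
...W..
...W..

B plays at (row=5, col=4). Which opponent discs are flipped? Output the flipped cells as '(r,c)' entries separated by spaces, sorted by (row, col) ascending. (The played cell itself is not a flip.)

Answer: (4,3)

Derivation:
Dir NW: opp run (4,3) capped by B -> flip
Dir N: first cell '.' (not opp) -> no flip
Dir NE: first cell '.' (not opp) -> no flip
Dir W: opp run (5,3), next='.' -> no flip
Dir E: first cell '.' (not opp) -> no flip
Dir SW: edge -> no flip
Dir S: edge -> no flip
Dir SE: edge -> no flip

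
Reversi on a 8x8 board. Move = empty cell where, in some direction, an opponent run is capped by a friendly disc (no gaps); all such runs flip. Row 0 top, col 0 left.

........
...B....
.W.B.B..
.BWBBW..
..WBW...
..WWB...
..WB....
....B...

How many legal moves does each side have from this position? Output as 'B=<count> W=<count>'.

-- B to move --
(1,0): flips 2 -> legal
(1,1): flips 1 -> legal
(1,2): no bracket -> illegal
(2,0): no bracket -> illegal
(2,2): no bracket -> illegal
(2,4): no bracket -> illegal
(2,6): no bracket -> illegal
(3,0): no bracket -> illegal
(3,6): flips 1 -> legal
(4,1): flips 3 -> legal
(4,5): flips 2 -> legal
(4,6): no bracket -> illegal
(5,1): flips 3 -> legal
(5,5): flips 1 -> legal
(6,1): flips 2 -> legal
(6,4): flips 2 -> legal
(7,1): no bracket -> illegal
(7,2): no bracket -> illegal
(7,3): no bracket -> illegal
B mobility = 9
-- W to move --
(0,2): no bracket -> illegal
(0,3): flips 4 -> legal
(0,4): no bracket -> illegal
(1,2): no bracket -> illegal
(1,4): flips 1 -> legal
(1,5): flips 1 -> legal
(1,6): flips 3 -> legal
(2,0): flips 1 -> legal
(2,2): flips 1 -> legal
(2,4): flips 2 -> legal
(2,6): no bracket -> illegal
(3,0): flips 1 -> legal
(3,6): no bracket -> illegal
(4,0): no bracket -> illegal
(4,1): flips 1 -> legal
(4,5): no bracket -> illegal
(5,5): flips 1 -> legal
(6,4): flips 2 -> legal
(6,5): flips 2 -> legal
(7,2): no bracket -> illegal
(7,3): flips 1 -> legal
(7,5): no bracket -> illegal
W mobility = 13

Answer: B=9 W=13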